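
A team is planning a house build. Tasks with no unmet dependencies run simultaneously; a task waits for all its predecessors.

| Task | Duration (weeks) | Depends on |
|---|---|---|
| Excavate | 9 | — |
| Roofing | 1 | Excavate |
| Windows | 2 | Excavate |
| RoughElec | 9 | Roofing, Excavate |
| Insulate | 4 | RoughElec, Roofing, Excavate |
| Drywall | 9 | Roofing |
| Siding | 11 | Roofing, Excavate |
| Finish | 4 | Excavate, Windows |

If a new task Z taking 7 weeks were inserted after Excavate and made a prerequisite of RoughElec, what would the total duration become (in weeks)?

Originally the schedule takes 23 weeks.
With Z inserted, RoughElec now waits for max(Roofing, Excavate, Z).
New critical path: Excavate→Z→RoughElec→Insulate = 9+7+9+4 = 29 ⇒ 29 weeks.

29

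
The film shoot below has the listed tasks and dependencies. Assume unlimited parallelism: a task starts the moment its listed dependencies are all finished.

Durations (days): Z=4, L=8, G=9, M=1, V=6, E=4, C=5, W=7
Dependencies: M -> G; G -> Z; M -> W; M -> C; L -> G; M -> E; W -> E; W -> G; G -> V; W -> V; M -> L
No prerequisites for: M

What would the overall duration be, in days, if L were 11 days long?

Actual critical path: M→L→G→V = 1+8+9+6 = 24 ⇒ 24 days.
L lies on that path, so at 11 days the path becomes 27 days.
No other chain overtakes it, so the finish is 27 days.

27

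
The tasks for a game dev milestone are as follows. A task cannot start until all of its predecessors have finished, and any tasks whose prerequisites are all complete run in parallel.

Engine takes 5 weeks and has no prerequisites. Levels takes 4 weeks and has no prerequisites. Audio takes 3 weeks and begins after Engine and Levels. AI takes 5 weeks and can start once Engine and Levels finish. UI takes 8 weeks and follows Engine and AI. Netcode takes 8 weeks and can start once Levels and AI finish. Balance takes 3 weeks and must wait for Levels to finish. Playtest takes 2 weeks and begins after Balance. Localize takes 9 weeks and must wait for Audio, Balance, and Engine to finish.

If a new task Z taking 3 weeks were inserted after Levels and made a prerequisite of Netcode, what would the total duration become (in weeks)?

18

Originally the job takes 18 weeks.
With Z inserted, Netcode now waits for max(Levels, AI, Z).
New critical path: Engine→AI→UI = 5+5+8 = 18 ⇒ 18 weeks.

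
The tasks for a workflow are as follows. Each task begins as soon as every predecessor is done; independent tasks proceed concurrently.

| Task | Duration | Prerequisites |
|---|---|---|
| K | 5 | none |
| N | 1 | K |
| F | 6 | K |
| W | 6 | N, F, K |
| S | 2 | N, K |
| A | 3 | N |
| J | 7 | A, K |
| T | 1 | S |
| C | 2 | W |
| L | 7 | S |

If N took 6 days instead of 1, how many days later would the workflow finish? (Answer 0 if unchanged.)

As given, the longest chain is K→F→W→C = 5+6+6+2 = 19, so the finish is 19 days.
N is off the critical path — its longest chain is 16 days, giving 3 of slack.
Now K→N→A→J = 5+6+3+7 = 21 is longest, so the finish becomes 21 days.
Change in finish: 21 − 19 = +2 days.

2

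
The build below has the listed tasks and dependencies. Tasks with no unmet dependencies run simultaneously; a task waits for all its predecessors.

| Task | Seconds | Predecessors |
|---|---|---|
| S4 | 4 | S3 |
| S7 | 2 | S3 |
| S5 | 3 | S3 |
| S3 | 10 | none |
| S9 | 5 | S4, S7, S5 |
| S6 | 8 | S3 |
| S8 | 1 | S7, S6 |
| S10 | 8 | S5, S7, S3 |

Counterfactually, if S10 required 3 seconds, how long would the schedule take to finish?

The binding path is S3→S5→S10 = 10+3+8 = 21; finish at 21 seconds.
Since S10 is critical, the -5 change carries straight to that chain (now 16 seconds).
New critical path: S3→S4→S9 = 10+4+5 = 19 ⇒ 19 seconds.

19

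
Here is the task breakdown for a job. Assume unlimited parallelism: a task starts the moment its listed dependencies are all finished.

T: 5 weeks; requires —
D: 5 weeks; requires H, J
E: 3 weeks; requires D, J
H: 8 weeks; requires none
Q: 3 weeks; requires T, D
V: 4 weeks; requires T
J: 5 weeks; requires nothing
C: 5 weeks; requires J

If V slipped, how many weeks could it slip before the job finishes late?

Critical path: H→D→E = 8+5+3 = 16, so the finish is 16 weeks.
V finishes as early as 9 and must finish by 16.
Slack of V = 12 − 5 = 7 weeks.

7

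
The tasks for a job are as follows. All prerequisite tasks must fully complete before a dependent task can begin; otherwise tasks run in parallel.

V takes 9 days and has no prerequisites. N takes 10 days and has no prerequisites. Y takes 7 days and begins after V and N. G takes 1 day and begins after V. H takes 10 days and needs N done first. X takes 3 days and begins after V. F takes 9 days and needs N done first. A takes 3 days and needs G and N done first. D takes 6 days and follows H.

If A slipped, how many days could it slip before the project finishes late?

The longest chain is N→H→D = 10+10+6 = 26; overall finish 26 days.
The longest chain containing A totals 13 days.
So A can slip 26 − 13 = 13 days.

13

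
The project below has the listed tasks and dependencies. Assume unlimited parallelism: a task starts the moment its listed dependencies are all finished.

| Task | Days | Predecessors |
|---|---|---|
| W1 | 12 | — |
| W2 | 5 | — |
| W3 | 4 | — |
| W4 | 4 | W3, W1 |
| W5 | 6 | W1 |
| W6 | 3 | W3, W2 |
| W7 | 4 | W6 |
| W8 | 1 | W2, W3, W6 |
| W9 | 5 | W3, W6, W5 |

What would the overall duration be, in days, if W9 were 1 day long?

19

As given, the longest chain is W1→W5→W9 = 12+6+5 = 23, so the finish is 23 days.
W9 is on the critical path; changing it to 1 makes that path 19 days.
That remains the longest chain; total 19 days.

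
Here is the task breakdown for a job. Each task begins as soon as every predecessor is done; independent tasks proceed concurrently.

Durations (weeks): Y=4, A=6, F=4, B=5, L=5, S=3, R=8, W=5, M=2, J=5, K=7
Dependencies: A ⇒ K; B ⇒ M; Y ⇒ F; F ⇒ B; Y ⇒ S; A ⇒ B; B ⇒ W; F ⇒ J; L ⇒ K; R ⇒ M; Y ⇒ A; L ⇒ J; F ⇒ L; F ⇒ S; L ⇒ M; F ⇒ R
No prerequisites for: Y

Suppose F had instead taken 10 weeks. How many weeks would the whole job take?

Actual critical path: Y→F→L→K = 4+4+5+7 = 20 ⇒ 20 weeks.
F is on the critical path; changing it to 10 makes that path 26 weeks.
That remains the longest chain; total 26 weeks.

26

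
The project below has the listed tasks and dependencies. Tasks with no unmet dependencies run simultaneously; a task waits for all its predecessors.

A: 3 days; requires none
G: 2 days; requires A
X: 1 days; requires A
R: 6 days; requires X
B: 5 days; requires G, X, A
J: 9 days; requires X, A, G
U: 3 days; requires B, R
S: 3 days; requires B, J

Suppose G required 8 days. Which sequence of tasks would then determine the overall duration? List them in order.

Actual critical path: A→G→J→S = 3+2+9+3 = 17 ⇒ 17 days.
Since G is critical, the +6 change carries straight to that chain (now 23 days).
That remains the longest chain; total 23 days.

A, G, J, S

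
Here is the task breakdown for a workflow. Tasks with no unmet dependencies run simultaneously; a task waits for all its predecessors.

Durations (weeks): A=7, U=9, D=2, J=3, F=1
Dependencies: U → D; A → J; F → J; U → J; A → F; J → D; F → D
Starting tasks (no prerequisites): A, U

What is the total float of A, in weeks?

1

The longest chain is U→J→D = 9+3+2 = 14; overall finish 14 weeks.
A finishes as early as 7 and must finish by 8.
Slack of A = 1 − 0 = 1 week.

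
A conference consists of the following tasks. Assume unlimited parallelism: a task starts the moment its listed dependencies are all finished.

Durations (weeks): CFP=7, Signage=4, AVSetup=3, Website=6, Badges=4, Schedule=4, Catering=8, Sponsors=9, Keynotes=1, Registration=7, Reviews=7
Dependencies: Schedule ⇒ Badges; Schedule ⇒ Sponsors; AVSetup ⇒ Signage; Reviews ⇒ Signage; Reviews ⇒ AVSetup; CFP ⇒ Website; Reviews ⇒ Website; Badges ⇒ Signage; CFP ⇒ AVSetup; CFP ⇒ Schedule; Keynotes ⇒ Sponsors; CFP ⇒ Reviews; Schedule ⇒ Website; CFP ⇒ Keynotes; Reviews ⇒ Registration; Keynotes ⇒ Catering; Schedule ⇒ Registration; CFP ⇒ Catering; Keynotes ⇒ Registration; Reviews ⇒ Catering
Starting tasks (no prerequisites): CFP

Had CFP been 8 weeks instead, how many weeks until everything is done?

23

As given, the longest chain is CFP→Reviews→Catering = 7+7+8 = 22, so the finish is 22 weeks.
CFP lies on that path, so at 8 weeks the path becomes 23 weeks.
That remains the longest chain; total 23 weeks.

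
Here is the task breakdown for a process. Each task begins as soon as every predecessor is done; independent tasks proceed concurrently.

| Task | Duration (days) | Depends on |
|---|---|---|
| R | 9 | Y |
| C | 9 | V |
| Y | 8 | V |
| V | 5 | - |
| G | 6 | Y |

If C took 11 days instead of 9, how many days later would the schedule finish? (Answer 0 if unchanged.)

The binding path is V→Y→R = 5+8+9 = 22; finish at 22 days.
C has 8 days of float (longest path through it is 14).
That remains the longest chain; total 22 days.
Change in finish: 22 − 22 = +0 days.

0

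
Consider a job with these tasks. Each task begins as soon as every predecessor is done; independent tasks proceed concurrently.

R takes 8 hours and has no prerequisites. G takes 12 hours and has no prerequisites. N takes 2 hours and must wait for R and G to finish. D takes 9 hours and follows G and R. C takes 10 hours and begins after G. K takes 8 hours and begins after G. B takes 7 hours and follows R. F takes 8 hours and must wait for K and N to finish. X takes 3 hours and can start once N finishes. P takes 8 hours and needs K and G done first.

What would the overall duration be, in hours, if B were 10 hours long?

Baseline: G→K→F = 12+8+8 = 28 → 28 hours.
The longest path through B is only 15 hours, so B has float 13.
No other chain overtakes it, so the finish is 28 hours.

28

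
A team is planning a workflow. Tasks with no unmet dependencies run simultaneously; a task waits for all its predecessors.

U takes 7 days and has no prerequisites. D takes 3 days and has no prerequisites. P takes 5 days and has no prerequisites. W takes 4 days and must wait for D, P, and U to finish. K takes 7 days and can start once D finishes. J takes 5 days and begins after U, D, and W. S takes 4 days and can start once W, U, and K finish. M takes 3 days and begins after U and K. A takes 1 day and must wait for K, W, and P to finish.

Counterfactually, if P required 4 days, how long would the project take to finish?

16

Baseline: U→W→J = 7+4+5 = 16 → 16 days.
P is off the critical path — its longest chain is 14 days, giving 2 of slack.
That remains the longest chain; total 16 days.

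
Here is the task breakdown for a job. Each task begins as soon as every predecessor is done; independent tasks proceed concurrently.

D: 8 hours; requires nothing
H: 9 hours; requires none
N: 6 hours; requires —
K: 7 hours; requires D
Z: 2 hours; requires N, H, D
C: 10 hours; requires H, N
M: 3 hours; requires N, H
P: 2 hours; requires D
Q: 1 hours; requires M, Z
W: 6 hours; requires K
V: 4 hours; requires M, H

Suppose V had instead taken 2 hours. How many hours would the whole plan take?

21

Actual critical path: D→K→W = 8+7+6 = 21 ⇒ 21 hours.
V is off the critical path — its longest chain is 16 hours, giving 5 of slack.
The critical path is still D→K→W; finish is now 21 hours.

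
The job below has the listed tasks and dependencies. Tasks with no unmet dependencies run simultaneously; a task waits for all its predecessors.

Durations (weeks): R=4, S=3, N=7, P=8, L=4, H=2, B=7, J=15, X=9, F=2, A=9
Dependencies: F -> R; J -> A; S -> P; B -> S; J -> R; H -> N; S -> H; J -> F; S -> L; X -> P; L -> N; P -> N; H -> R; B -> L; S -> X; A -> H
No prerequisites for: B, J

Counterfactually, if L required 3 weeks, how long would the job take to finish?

The binding path is B→S→X→P→N = 7+3+9+8+7 = 34; finish at 34 weeks.
L is off the critical path — its longest chain is 21 weeks, giving 13 of slack.
That remains the longest chain; total 34 weeks.

34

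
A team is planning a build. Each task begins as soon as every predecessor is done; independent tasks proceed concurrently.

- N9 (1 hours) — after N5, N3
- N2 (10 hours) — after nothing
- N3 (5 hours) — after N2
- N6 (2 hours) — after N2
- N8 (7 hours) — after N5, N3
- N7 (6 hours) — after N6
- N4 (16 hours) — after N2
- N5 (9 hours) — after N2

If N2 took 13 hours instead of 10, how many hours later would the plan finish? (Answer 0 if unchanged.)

Baseline: N2→N4 = 10+16 = 26 → 26 hours.
N2 lies on that path, so at 13 hours the path becomes 29 hours.
That remains the longest chain; total 29 hours.
Change in finish: 29 − 26 = +3 hours.

3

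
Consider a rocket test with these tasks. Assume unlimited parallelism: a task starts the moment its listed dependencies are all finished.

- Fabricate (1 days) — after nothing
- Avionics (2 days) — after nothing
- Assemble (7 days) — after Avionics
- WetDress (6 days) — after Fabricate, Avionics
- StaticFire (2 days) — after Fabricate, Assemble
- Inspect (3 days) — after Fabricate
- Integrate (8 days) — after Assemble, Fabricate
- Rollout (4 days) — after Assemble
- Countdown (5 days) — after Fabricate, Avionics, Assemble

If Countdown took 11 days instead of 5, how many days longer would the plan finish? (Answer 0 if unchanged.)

Critical path before the change: Avionics→Assemble→Integrate = 2+7+8 = 17 giving 17 days.
The longest path through Countdown is only 14 days, so Countdown has float 3.
The binding chain switches to Avionics→Assemble→Countdown = 2+7+11 = 20; finish 20 days.
Change in finish: 20 − 17 = +3 days.

3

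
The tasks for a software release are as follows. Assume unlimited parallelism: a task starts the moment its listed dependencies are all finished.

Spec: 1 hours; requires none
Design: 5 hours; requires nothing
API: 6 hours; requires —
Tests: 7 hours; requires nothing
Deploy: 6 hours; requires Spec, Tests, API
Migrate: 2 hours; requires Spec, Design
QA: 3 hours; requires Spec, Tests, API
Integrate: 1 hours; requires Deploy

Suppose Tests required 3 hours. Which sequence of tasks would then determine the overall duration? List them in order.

Baseline: Tests→Deploy→Integrate = 7+6+1 = 14 → 14 hours.
Tests is on the critical path; changing it to 3 makes that path 10 hours.
The binding chain switches to API→Deploy→Integrate = 6+6+1 = 13; finish 13 hours.

API, Deploy, Integrate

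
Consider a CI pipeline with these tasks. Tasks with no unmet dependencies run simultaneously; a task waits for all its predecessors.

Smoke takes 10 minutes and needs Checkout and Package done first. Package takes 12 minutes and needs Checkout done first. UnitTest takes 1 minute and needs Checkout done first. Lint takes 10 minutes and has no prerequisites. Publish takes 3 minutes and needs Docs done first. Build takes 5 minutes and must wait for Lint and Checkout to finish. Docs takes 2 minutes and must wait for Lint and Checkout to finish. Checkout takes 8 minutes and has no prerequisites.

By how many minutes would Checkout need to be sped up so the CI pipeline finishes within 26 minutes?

4

Current finish: 30 minutes; target: 26.
Checkout is on every critical path, so each minute cut from Checkout cuts the finish by one (this holds down to a finish of 23).
Need 30 − 26 = 4 minutes off Checkout → Checkout becomes 4 minutes, finish becomes 26.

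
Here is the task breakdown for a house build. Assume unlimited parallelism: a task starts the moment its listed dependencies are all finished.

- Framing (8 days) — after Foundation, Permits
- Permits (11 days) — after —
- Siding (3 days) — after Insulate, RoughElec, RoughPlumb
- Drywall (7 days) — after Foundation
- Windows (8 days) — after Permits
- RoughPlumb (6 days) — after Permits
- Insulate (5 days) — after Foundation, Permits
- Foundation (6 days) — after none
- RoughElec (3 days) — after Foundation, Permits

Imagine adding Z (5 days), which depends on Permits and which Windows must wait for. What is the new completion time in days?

24

Originally the plan takes 20 days.
With Z inserted, Windows now waits for max(Permits, Z).
New critical path: Permits→Z→Windows = 11+5+8 = 24 ⇒ 24 days.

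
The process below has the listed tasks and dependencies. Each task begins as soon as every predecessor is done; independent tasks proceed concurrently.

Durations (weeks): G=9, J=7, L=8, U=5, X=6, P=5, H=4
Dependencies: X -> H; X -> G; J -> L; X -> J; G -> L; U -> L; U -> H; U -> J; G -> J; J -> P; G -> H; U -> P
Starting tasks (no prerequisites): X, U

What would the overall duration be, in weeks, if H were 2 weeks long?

Critical path before the change: X→G→J→L = 6+9+7+8 = 30 giving 30 weeks.
The longest path through H is only 19 weeks, so H has float 11.
The critical path is still X→G→J→L; finish is now 30 weeks.

30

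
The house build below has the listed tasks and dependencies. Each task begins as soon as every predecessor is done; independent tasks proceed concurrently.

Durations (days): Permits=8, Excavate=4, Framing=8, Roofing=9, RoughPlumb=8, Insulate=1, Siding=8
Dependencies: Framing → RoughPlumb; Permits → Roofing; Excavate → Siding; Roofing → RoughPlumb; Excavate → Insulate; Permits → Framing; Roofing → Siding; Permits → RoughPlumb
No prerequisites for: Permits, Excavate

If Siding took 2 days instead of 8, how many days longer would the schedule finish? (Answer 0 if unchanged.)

0

Baseline: Permits→Roofing→Siding = 8+9+8 = 25 → 25 days.
Siding lies on that path, so at 2 days the path becomes 19 days.
New critical path: Permits→Roofing→RoughPlumb = 8+9+8 = 25 ⇒ 25 days.
Change in finish: 25 − 25 = +0 days.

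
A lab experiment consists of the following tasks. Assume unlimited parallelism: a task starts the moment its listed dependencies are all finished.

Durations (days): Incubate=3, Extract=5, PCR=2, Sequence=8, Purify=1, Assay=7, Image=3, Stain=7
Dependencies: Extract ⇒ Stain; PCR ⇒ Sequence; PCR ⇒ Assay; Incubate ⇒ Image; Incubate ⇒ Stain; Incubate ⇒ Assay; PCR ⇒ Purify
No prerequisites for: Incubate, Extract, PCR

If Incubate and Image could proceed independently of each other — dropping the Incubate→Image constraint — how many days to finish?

12

With the dependency in place, Extract→Stain = 5+7 = 12 sets the finish at 12 days.
Without Incubate→Image, Image's earliest start moves from 3 to 0.
New critical path: Extract→Stain = 5+7 = 12 ⇒ 12 days.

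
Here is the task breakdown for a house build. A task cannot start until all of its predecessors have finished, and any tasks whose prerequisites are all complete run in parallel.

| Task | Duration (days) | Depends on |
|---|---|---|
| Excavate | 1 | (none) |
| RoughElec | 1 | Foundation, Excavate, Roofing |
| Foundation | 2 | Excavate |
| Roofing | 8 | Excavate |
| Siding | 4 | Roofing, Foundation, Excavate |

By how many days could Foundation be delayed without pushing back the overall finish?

6

Critical path: Excavate→Roofing→Siding = 1+8+4 = 13, so the finish is 13 days.
The longest chain containing Foundation totals 7 days.
Slack of Foundation = 7 − 1 = 6 days.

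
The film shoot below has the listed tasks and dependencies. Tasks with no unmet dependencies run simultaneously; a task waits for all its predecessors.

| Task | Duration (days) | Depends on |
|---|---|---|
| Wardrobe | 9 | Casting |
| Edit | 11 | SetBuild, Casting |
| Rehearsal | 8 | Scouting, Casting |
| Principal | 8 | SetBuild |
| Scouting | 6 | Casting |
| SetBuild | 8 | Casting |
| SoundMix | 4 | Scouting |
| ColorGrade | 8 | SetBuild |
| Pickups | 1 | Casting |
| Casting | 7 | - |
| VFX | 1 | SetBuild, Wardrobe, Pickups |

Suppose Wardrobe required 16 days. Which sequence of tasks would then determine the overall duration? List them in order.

Actual critical path: Casting→SetBuild→Edit = 7+8+11 = 26 ⇒ 26 days.
The longest path through Wardrobe is only 17 days, so Wardrobe has float 9.
The critical path is still Casting→SetBuild→Edit; finish is now 26 days.

Casting, SetBuild, Edit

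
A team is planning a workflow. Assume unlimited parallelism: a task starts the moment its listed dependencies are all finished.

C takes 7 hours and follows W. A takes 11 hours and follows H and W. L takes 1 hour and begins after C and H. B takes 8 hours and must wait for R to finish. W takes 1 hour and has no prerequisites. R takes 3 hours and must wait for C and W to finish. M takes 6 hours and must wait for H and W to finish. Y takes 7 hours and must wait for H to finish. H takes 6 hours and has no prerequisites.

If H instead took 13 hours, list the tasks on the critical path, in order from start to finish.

H, A

The binding path is W→C→R→B = 1+7+3+8 = 19; finish at 19 hours.
H has 2 hours of float (longest path through it is 17).
The binding chain switches to H→A = 13+11 = 24; finish 24 hours.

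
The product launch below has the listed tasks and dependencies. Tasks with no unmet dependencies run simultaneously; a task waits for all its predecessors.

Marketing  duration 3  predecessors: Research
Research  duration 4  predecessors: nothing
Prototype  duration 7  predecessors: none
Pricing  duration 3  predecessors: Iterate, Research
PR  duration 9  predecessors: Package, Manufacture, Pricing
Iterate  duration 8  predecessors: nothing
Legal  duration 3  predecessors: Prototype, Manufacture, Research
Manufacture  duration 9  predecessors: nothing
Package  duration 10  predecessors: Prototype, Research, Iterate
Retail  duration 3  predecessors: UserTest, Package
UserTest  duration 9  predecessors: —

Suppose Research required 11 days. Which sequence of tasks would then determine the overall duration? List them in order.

Research, Package, PR

Critical path before the change: Iterate→Package→PR = 8+10+9 = 27 giving 27 days.
Research is off the critical path — its longest chain is 23 days, giving 4 of slack.
New critical path: Research→Package→PR = 11+10+9 = 30 ⇒ 30 days.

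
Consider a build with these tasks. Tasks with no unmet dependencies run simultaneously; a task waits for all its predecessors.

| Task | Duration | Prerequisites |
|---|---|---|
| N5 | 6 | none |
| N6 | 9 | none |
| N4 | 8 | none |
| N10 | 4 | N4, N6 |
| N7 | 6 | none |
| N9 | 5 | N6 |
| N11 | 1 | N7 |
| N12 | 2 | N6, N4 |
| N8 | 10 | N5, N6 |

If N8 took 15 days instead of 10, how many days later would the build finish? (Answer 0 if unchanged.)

As given, the longest chain is N6→N8 = 9+10 = 19, so the finish is 19 days.
N8 is on the critical path; changing it to 15 makes that path 24 days.
That remains the longest chain; total 24 days.
Change in finish: 24 − 19 = +5 days.

5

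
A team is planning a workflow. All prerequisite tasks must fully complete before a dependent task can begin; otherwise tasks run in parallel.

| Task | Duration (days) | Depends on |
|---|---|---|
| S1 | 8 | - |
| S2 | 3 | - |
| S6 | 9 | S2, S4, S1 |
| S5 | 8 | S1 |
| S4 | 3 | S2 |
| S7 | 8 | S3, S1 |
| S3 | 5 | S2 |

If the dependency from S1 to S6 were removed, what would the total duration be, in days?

Before: longest chain S1→S6 = 8+9 = 17, finish 17.
Without S1→S6, S6's earliest start moves from 8 to 6.
New critical path: S1→S5 = 8+8 = 16 ⇒ 16 days.

16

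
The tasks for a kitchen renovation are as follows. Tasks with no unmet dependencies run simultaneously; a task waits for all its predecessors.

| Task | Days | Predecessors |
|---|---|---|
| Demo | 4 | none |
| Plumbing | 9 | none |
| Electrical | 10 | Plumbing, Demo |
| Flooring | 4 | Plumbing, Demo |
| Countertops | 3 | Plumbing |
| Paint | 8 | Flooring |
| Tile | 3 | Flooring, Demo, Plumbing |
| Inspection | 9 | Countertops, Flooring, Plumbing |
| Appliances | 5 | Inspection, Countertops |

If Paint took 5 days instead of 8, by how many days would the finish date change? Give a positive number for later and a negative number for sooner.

0

Critical path before the change: Plumbing→Flooring→Inspection→Appliances = 9+4+9+5 = 27 giving 27 days.
The longest path through Paint is only 21 days, so Paint has float 6.
No other chain overtakes it, so the finish is 27 days.
Change in finish: 27 − 27 = +0 days.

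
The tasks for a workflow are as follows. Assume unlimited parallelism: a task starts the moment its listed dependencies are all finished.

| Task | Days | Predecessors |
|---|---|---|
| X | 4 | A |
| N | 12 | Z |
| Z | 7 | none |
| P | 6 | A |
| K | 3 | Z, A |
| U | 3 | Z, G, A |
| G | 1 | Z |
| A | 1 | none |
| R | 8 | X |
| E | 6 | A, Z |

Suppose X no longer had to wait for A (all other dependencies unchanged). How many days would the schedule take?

Original critical path: Z→N = 7+12 = 19 ⇒ 19 days.
Without A→X, X's earliest start moves from 1 to 0.
The longest chain is now Z→N = 7+12 = 19, so the schedule takes 19 days.

19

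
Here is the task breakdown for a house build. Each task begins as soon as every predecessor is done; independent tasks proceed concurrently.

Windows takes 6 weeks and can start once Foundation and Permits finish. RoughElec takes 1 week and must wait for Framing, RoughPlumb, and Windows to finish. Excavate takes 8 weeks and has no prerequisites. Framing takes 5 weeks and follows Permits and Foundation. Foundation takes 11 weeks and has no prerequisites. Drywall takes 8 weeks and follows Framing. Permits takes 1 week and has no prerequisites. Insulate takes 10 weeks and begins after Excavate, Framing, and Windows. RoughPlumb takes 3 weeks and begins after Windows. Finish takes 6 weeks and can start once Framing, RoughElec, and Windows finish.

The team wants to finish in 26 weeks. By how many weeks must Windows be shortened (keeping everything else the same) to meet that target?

1

Current finish: 27 weeks; target: 26.
Windows is on every critical path, so each week cut from Windows cuts the finish by one (this holds down to a finish of 26).
Need 27 − 26 = 1 week off Windows → Windows becomes 5 weeks, finish becomes 26.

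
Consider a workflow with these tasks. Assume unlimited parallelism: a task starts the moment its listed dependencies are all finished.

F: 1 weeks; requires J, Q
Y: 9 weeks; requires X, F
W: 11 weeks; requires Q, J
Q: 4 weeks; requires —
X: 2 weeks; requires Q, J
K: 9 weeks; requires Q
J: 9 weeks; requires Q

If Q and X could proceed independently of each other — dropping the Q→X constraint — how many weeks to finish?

24

Original critical path: Q→J→X→Y = 4+9+2+9 = 24 ⇒ 24 weeks.
Dropping Q→X doesn't change X's earliest start (13); another predecessor still binds.
New critical path: Q→J→X→Y = 4+9+2+9 = 24 ⇒ 24 weeks.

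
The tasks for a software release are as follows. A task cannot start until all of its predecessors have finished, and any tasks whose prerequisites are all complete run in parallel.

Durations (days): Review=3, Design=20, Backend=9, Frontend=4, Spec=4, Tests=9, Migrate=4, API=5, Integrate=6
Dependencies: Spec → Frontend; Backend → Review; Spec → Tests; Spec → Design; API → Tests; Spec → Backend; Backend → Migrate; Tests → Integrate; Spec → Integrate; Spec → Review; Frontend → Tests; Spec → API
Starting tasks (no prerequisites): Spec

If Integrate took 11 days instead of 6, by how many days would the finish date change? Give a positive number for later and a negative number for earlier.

5

As given, the longest chain is Spec→API→Tests→Integrate = 4+5+9+6 = 24, so the finish is 24 days.
Since Integrate is critical, the +5 change carries straight to that chain (now 29 days).
That remains the longest chain; total 29 days.
Change in finish: 29 − 24 = +5 days.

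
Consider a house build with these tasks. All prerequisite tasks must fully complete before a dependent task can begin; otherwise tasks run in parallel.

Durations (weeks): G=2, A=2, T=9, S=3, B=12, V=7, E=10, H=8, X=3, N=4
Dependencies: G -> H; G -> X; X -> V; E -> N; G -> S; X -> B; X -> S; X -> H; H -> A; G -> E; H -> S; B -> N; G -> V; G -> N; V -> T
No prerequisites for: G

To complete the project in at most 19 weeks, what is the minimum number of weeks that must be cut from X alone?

2

Current finish: 21 weeks; target: 19.
X is on every critical path, so each week cut from X cuts the finish by one (this holds down to a finish of 19).
Need 21 − 19 = 2 weeks off X → X becomes 1 week, finish becomes 19.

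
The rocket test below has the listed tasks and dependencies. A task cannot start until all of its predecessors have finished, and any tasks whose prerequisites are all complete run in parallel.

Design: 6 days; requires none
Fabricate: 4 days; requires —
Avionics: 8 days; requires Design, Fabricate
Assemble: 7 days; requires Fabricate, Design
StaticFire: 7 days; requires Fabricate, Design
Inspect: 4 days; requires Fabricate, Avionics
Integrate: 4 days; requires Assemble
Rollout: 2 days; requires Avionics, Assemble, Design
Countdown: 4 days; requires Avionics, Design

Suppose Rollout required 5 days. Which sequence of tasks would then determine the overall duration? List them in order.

As given, the longest chain is Design→Avionics→Inspect = 6+8+4 = 18, so the finish is 18 days.
Rollout is off the critical path — its longest chain is 16 days, giving 2 of slack.
The binding chain switches to Design→Avionics→Rollout = 6+8+5 = 19; finish 19 days.

Design, Avionics, Rollout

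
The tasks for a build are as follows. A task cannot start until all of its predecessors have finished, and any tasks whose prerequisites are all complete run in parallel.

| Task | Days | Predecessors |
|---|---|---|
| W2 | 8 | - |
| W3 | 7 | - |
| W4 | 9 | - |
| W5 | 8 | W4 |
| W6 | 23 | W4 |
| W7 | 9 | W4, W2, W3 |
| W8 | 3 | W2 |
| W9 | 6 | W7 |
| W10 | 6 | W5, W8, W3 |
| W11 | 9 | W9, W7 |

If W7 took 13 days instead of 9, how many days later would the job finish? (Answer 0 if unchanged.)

4

Critical path before the change: W4→W7→W9→W11 = 9+9+6+9 = 33 giving 33 days.
Since W7 is critical, the +4 change carries straight to that chain (now 37 days).
No other chain overtakes it, so the finish is 37 days.
Change in finish: 37 − 33 = +4 days.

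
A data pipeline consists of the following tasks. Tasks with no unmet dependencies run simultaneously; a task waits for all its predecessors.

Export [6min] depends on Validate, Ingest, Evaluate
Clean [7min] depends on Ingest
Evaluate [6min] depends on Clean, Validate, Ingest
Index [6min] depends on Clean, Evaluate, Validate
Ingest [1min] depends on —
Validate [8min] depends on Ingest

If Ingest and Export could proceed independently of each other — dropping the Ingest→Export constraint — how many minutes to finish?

With the dependency in place, Ingest→Validate→Evaluate→Export = 1+8+6+6 = 21 sets the finish at 21 minutes.
Dropping Ingest→Export doesn't change Export's earliest start (15); another predecessor still binds.
After: Ingest→Validate→Evaluate→Export = 1+8+6+6 = 21 → 21 minutes.

21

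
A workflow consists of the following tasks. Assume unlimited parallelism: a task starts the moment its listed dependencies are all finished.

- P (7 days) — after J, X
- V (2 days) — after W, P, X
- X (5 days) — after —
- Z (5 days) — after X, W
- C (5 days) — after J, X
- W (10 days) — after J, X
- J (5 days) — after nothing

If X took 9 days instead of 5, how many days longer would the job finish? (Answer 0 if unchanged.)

4

The binding path is X→W→Z = 5+10+5 = 20; finish at 20 days.
X is on the critical path; changing it to 9 makes that path 24 days.
No other chain overtakes it, so the finish is 24 days.
Change in finish: 24 − 20 = +4 days.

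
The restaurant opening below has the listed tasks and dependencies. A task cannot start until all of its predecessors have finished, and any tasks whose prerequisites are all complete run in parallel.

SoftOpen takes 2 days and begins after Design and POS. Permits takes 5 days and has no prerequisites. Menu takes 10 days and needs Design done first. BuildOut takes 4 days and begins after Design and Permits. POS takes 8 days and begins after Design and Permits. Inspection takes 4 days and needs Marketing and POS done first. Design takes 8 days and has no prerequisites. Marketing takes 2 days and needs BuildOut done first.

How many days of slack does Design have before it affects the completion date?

0

Critical path: Design→POS→Inspection = 8+8+4 = 20, so the finish is 20 days.
The longest chain containing Design totals 20 days.
So Design can slip 8 − 8 = 0 days.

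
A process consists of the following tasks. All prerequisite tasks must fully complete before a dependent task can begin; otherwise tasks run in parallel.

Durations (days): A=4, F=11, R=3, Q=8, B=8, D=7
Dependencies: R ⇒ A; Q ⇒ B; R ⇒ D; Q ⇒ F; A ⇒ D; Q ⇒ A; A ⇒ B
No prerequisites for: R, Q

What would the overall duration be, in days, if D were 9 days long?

21

As given, the longest chain is Q→A→B = 8+4+8 = 20, so the finish is 20 days.
The longest path through D is only 19 days, so D has float 1.
New critical path: Q→A→D = 8+4+9 = 21 ⇒ 21 days.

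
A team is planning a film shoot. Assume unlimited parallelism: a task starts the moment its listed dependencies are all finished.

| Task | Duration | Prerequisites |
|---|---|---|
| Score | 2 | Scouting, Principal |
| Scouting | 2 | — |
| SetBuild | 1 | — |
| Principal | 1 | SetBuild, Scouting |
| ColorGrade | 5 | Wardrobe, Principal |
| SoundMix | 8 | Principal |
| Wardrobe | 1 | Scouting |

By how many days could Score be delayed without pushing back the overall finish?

6

The longest chain is Scouting→Principal→SoundMix = 2+1+8 = 11; overall finish 11 days.
The longest chain containing Score totals 5 days.
Float = 11 − 5 = 6.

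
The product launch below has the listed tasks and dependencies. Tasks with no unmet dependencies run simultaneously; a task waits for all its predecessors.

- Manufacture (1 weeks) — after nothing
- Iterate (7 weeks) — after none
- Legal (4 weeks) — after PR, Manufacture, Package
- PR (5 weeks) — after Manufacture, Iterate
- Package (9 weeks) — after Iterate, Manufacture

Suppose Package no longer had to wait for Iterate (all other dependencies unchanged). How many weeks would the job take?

16

With the dependency in place, Iterate→Package→Legal = 7+9+4 = 20 sets the finish at 20 weeks.
Without Iterate→Package, Package's earliest start moves from 7 to 1.
After: Iterate→PR→Legal = 7+5+4 = 16 → 16 weeks.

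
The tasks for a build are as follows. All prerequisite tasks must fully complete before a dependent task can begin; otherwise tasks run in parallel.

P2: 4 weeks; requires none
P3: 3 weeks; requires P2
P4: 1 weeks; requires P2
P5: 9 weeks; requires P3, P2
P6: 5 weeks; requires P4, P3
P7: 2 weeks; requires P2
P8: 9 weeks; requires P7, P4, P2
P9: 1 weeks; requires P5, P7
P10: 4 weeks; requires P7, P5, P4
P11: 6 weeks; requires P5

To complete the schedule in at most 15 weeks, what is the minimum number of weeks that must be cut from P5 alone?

Current finish: 22 weeks; target: 15.
P5 is on every critical path, so each week cut from P5 cuts the finish by one (this holds down to a finish of 15).
Need 22 − 15 = 7 weeks off P5 → P5 becomes 2 weeks, finish becomes 15.

7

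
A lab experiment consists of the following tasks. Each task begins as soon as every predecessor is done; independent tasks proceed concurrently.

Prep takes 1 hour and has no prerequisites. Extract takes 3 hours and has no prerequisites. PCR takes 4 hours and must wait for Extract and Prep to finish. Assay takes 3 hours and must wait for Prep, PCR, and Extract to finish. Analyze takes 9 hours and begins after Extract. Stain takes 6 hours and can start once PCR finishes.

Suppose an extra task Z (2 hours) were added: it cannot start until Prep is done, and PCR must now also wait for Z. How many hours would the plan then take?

Originally the plan takes 13 hours.
With Z inserted, PCR now waits for max(Extract, Prep, Z).
New critical path: Prep→Z→PCR→Stain = 1+2+4+6 = 13 ⇒ 13 hours.

13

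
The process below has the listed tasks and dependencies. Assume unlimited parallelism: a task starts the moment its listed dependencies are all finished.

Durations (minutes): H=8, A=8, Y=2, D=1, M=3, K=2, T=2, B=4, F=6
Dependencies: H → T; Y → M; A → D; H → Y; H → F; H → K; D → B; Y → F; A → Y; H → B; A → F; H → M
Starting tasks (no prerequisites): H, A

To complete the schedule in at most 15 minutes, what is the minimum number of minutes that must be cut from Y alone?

1

Current finish: 16 minutes; target: 15.
Y is on every critical path, so each minute cut from Y cuts the finish by one (this holds down to a finish of 15).
Need 16 − 15 = 1 minute off Y → Y becomes 1 minute, finish becomes 15.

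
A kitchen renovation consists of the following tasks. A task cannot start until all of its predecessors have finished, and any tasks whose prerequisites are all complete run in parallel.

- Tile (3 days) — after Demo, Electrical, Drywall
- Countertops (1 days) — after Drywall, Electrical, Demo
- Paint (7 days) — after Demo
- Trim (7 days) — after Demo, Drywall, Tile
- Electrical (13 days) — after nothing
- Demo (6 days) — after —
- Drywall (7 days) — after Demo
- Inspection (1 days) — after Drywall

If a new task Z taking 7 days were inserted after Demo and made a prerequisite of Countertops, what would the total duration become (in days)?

Originally the kitchen renovation takes 23 days.
With Z inserted, Countertops now waits for max(Drywall, Electrical, Demo, Z).
New critical path: Demo→Drywall→Tile→Trim = 6+7+3+7 = 23 ⇒ 23 days.

23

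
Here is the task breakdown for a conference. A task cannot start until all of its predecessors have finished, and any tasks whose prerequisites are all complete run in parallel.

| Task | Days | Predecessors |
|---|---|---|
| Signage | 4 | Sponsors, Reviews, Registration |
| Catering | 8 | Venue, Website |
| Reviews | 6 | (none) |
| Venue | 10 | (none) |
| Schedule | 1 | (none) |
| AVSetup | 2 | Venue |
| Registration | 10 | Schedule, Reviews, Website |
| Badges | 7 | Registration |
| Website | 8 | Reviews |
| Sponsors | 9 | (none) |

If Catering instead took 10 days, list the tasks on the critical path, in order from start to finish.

Critical path before the change: Reviews→Website→Registration→Badges = 6+8+10+7 = 31 giving 31 days.
Catering has 9 days of float (longest path through it is 22).
The critical path is still Reviews→Website→Registration→Badges; finish is now 31 days.

Reviews, Website, Registration, Badges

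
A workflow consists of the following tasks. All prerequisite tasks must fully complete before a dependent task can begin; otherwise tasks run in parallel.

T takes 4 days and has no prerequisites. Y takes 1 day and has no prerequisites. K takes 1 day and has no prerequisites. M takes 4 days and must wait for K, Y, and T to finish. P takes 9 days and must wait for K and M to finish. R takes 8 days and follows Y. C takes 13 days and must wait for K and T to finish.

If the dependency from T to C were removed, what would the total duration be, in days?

Before: longest chain T→M→P = 4+4+9 = 17, finish 17.
Without T→C, C's earliest start moves from 4 to 1.
New critical path: T→M→P = 4+4+9 = 17 ⇒ 17 days.

17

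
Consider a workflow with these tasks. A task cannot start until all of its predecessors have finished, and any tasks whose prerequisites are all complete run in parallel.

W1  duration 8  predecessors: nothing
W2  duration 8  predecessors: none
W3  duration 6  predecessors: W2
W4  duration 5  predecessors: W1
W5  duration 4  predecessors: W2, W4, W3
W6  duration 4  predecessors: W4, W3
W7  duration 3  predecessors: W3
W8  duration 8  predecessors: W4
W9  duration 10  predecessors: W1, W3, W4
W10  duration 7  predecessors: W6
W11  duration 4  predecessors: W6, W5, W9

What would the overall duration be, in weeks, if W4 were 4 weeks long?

28

As given, the longest chain is W2→W3→W9→W11 = 8+6+10+4 = 28, so the finish is 28 weeks.
W4 has 1 week of float (longest path through it is 27).
No other chain overtakes it, so the finish is 28 weeks.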